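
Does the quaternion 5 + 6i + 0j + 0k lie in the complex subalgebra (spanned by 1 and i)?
Yes. The quaternion 5 + 6i has j- and k-coefficients y = z = 0, so it lies in the complex subalgebra spanned by 1 and i.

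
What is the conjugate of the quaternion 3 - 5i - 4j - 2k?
3 + 5i + 4j + 2k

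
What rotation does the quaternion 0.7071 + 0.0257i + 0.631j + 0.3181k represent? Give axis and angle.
axis = (0.0363, 0.8924, 0.4499), θ = π/2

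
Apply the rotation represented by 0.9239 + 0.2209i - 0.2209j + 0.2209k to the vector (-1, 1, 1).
(-1.621, -0.012, 0.61)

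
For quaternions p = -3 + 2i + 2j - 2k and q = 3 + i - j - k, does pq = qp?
No: pq = -11 - i + 9j - 7k ≠ -11 + 7i + 9j + k = qp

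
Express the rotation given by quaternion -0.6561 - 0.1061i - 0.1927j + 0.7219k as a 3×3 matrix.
[[-0.1165, 0.9882, 0.0997], [-0.9064, -0.0648, -0.4174], [-0.406, -0.139, 0.9032]]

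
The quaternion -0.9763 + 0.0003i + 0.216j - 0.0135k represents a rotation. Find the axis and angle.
axis = (0.0014, 0.9981, -0.0624), θ = 335°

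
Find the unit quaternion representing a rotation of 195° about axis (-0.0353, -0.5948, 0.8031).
-0.1305 - 0.035i - 0.5897j + 0.7962k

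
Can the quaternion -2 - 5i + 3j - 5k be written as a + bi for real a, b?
No. The quaternion -2 - 5i + 3j - 5k has j-coefficient y = 3 and k-coefficient z = -5, not both zero, so it does not lie in the complex subalgebra spanned by 1 and i.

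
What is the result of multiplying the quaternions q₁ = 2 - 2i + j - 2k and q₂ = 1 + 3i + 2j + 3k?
12 + 11i + 5j - 3k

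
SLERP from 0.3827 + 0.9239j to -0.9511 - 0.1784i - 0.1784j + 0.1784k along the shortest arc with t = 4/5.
0.9031 + 0.1524i + 0.3715j - 0.1524k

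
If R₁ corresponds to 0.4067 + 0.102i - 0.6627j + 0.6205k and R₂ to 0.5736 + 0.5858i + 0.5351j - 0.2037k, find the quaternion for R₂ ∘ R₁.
0.6545 + 0.4938i - 0.5468j - 0.1697k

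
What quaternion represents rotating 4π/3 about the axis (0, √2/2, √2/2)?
-0.5 + 0.6124j + 0.6124k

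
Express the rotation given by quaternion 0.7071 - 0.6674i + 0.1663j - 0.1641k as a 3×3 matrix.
[[0.8908, 0.0101, 0.4542], [-0.454, 0.0553, 0.8893], [-0.0161, -0.9984, 0.0538]]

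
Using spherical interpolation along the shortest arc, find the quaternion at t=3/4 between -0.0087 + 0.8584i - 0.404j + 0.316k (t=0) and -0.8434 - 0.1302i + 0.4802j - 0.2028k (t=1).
0.706 + 0.3816i - 0.5317j + 0.2706k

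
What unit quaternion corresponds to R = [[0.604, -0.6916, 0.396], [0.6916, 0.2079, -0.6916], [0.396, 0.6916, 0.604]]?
0.7772 + 0.445i + 0.445k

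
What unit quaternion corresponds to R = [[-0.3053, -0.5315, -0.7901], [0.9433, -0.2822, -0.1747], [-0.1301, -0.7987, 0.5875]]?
0.5 - 0.312i - 0.33j + 0.7374k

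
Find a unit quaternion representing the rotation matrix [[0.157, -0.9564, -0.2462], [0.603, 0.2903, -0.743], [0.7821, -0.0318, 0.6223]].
0.7193 + 0.2472i - 0.3574j + 0.542k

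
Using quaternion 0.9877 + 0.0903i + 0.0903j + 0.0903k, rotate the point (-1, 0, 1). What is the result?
(-0.773, -0.357, 1.129)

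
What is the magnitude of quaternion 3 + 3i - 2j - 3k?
√31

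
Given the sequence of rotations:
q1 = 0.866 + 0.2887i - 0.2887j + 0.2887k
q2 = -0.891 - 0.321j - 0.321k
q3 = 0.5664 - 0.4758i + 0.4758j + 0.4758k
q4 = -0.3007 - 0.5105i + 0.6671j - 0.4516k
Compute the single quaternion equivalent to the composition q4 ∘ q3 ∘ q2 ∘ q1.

q2 · q1 = -0.7716 - 0.4426i - 0.1134j - 0.4425k
q3 · q2 · q1 = -0.3831 - 0.0401i - 0.8525j - 0.3532k
q4 · q3 · q2 · q1 = 0.5039 - 0.413i - 0.1614j + 0.7412k
0.5039 - 0.413i - 0.1614j + 0.7412k


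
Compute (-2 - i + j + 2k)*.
-2 + i - j - 2k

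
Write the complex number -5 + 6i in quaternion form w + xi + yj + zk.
-5 + 6i + 0j + 0k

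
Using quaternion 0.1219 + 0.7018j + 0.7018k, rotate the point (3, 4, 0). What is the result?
(-3.595, 0.573, 3.427)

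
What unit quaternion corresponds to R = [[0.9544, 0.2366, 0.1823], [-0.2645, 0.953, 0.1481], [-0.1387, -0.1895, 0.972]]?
0.9848 - 0.0857i + 0.0815j - 0.1272k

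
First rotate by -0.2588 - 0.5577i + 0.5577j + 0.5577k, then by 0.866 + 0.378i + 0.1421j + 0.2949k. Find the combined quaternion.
-0.257 - 0.666i + 0.0709j + 0.6967k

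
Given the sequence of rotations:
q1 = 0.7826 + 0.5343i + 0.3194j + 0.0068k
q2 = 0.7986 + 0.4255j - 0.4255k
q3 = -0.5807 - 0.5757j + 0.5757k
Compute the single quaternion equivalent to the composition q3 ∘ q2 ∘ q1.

q2 · q1 = 0.492 + 0.5655i + 0.3607j - 0.5549k
q3 · q2 · q1 = 0.2414 - 0.2166i - 0.1671j + 0.931k
0.2414 - 0.2166i - 0.1671j + 0.931k


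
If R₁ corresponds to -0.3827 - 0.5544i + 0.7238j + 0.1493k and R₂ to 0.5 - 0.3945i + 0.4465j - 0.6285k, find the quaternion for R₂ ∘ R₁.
-0.6394 + 0.3953i + 0.5984j + 0.2772k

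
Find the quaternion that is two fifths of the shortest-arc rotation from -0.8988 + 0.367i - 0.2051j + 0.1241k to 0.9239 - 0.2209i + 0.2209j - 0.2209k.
-0.9123 + 0.3097i - 0.2122j + 0.1635k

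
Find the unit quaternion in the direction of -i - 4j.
-0.2425i - 0.9701j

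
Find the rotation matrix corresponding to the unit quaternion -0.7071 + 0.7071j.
[[0, 0, -1], [0, 1, 0], [1, 0, 0]]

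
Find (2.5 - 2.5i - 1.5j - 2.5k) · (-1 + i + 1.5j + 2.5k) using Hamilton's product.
8.5 + 5i + 9j + 6.5k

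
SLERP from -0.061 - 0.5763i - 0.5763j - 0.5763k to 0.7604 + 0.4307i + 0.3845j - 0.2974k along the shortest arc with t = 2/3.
-0.6138 - 0.5757i - 0.54j - 0.0126k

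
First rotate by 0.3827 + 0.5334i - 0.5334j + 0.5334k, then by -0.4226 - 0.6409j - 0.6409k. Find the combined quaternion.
-0.1617 - 0.9091i - 0.3617j - 0.1288k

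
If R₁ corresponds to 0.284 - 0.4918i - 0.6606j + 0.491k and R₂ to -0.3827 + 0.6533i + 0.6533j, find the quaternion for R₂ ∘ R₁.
0.6442 + 0.6945i + 0.1176j - 0.2982k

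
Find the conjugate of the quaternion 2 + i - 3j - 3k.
2 - i + 3j + 3k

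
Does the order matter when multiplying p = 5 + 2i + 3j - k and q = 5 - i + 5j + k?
Yes: pq = 13 + 13i + 39j + 13k ≠ 13 - 3i + 41j - 13k = qp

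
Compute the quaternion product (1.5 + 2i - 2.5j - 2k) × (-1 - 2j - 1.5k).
-9.5 - 2.25i + 2.5j - 4.25k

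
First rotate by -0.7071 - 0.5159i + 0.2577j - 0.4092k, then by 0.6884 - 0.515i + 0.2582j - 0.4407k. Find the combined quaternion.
-0.9993 + 0.0169i + 0.0114j + 0.0304k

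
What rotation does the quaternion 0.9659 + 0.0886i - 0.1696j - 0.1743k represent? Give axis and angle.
axis = (0.3423, -0.6552, -0.6734), θ = π/6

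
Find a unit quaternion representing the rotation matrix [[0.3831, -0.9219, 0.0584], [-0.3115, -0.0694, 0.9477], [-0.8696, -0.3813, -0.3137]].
-0.5 + 0.6645i - 0.464j - 0.3052k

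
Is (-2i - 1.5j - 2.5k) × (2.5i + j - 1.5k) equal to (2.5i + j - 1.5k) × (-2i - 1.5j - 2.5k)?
No: pq = 2.75 + 4.75i - 9.25j + 1.75k ≠ 2.75 - 4.75i + 9.25j - 1.75k = qp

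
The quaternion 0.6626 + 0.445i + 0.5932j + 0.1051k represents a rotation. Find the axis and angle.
axis = (0.5941, 0.792, 0.1403), θ = 97°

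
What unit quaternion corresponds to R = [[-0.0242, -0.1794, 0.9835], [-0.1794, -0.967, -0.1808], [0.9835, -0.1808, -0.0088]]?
0.6985i - 0.1284j + 0.704k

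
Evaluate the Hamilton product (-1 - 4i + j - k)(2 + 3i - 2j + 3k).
15 - 10i + 13j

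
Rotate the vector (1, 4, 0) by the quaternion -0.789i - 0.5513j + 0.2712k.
(3.725, -0.699, -1.624)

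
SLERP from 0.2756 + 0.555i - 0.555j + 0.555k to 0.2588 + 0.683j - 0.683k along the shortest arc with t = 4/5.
-0.1543 + 0.1237i - 0.6931j + 0.6931k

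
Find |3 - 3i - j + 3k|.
√28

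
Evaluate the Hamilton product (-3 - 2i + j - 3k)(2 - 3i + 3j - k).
-18 + 13i - 6k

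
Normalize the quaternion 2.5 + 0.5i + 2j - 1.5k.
0.7001 + 0.14i + 0.5601j - 0.4201k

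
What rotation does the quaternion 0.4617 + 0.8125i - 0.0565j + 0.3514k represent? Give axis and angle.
axis = (0.916, -0.0637, 0.3962), θ = 125°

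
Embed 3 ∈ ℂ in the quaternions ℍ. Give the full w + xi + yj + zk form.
3 + 0i + 0j + 0k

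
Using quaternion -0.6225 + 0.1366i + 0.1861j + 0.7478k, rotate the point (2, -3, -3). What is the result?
(-3.239, -2.638, -2.133)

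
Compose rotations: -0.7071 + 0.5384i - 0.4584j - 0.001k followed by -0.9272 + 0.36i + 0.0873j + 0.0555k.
0.5019 - 0.7284i + 0.3935j - 0.2503k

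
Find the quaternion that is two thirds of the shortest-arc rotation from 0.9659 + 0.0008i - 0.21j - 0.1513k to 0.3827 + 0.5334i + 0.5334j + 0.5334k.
0.7507 + 0.4343i + 0.3384j + 0.3651k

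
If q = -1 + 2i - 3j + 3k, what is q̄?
-1 - 2i + 3j - 3k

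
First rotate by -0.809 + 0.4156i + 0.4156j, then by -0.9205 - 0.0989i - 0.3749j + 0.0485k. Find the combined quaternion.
0.9416 - 0.3227i - 0.0591j + 0.0755k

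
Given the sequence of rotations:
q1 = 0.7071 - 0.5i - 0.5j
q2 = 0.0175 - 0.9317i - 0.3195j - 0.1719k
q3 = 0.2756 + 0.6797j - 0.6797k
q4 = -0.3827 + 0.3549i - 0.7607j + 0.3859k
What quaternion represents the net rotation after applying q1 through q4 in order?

q2 · q1 = -0.6132 - 0.7535i - 0.1487j + 0.1845k
q3 · q2 · q1 = 0.0575 - 0.1833i + 0.0544j + 0.9798k
q4 · q3 · q2 · q1 = -0.2937 - 0.6758i - 0.483j - 0.4729k
-0.2937 - 0.6758i - 0.483j - 0.4729k


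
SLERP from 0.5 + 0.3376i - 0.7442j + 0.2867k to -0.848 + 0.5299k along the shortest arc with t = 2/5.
0.8008 + 0.246i - 0.5423j - 0.0638k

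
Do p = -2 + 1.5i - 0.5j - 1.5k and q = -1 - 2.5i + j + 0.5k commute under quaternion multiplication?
No: pq = 7 + 4.75i + 1.5j + 0.75k ≠ 7 + 2.25i - 4.5j + 0.25k = qp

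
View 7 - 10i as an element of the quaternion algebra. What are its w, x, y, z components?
7 - 10i + 0j + 0k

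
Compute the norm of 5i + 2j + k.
√30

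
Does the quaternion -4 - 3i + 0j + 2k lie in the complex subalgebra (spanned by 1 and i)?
No. The quaternion -4 - 3i + 2k has j-coefficient y = 0 and k-coefficient z = 2, not both zero, so it does not lie in the complex subalgebra spanned by 1 and i.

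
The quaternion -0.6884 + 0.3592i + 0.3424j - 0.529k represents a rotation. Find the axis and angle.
axis = (0.4952, 0.4721, -0.7293), θ = 267°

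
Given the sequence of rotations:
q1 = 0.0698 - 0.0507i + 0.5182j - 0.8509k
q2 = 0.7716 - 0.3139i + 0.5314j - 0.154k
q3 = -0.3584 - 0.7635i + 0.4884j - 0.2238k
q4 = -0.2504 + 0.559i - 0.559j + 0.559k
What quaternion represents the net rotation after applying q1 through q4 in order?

q2 · q1 = -0.3685 - 0.4334i + 0.1776j - 0.803k
q3 · q2 · q1 = -0.4653 + 0.0842i - 0.7597j + 0.4463k
q4 · q3 · q2 · q1 = -0.6047 - 0.106i + 0.2479j - 0.7495k
-0.6047 - 0.106i + 0.2479j - 0.7495k


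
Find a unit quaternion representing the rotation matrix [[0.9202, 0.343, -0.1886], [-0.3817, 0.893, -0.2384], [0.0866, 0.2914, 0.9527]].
0.9703 + 0.1365i - 0.0709j - 0.1867k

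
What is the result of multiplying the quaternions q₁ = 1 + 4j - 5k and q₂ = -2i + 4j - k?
-21 + 14i + 14j + 7k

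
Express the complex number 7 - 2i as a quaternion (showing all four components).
7 - 2i + 0j + 0k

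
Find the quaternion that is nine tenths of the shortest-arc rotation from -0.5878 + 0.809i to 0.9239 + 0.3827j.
-0.9295 + 0.0959i - 0.3562j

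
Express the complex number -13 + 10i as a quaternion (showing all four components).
-13 + 10i + 0j + 0k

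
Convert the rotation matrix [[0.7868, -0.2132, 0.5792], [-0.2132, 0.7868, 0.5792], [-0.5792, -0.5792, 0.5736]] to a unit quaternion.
0.887 - 0.3265i + 0.3265j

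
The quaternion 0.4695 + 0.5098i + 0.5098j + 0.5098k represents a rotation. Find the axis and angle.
axis = (√3/3, √3/3, √3/3), θ = 124°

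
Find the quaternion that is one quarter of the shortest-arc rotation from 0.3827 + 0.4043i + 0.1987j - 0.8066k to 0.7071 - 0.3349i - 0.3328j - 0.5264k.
0.5247 + 0.2302i + 0.0627j - 0.8171k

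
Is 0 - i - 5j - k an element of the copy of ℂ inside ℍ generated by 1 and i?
No. The quaternion -i - 5j - k has j-coefficient y = -5 and k-coefficient z = -1, not both zero, so it does not lie in the complex subalgebra spanned by 1 and i.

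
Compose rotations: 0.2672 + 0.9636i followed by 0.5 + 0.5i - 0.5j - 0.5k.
-0.3482 + 0.6154i - 0.6154j + 0.3482k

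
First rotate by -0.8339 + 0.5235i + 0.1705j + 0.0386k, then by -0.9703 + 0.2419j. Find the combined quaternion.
0.7679 - 0.4986i - 0.3672j - 0.1641k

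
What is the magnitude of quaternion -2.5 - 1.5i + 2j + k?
3.674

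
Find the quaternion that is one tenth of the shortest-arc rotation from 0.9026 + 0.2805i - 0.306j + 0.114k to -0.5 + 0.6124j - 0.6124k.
0.8844 + 0.2576i - 0.3489j + 0.1726k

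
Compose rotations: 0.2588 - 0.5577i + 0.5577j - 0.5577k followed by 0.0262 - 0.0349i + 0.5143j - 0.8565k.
-0.7772 + 0.1672i + 0.6059j + 0.0311k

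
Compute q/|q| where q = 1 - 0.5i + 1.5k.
0.5345 - 0.2673i + 0.8018k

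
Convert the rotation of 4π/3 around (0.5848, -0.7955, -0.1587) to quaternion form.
-0.5 + 0.5065i - 0.6889j - 0.1374k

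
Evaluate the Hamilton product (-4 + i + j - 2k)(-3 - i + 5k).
23 + 6i - 6j - 13k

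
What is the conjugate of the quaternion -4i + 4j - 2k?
4i - 4j + 2k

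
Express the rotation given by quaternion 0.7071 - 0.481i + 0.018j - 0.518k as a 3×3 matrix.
[[0.4627, 0.7152, 0.5238], [-0.7499, 0.0006, 0.6616], [0.4729, -0.6989, 0.5366]]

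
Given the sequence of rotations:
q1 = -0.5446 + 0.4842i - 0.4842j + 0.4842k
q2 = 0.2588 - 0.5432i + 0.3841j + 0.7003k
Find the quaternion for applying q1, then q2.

q2 · q1 = -0.031 + 0.9462i + 0.2676j - 0.179k
-0.031 + 0.9462i + 0.2676j - 0.179k


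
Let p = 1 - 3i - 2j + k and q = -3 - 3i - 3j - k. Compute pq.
-17 + 11i - 3j - k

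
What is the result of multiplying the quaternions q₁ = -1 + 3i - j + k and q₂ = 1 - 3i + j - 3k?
12 + 8i + 4j + 4k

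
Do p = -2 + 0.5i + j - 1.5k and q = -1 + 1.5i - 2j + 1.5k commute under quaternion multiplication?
No: pq = 5.5 - 5i - 4k ≠ 5.5 - 2i + 6j + k = qp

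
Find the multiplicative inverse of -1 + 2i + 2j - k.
-0.1 - 0.2i - 0.2j + 0.1k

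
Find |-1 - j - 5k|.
√27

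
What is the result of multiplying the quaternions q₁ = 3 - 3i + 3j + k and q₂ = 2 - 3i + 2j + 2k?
-11 - 11i + 15j + 11k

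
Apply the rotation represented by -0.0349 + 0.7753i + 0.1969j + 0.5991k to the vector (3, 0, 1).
(1.529, 1.081, 2.548)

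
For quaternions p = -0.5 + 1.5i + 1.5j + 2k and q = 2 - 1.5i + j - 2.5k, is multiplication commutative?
No: pq = 4.75 - 2i + 3.25j + 9k ≠ 4.75 + 9.5i + 1.75j + 1.5k = qp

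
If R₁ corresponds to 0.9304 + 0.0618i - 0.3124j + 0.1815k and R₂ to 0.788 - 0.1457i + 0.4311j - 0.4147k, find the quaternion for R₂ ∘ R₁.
0.9521 - 0.1382i + 0.1557j - 0.2239k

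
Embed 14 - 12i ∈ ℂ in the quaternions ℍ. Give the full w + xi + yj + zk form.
14 - 12i + 0j + 0k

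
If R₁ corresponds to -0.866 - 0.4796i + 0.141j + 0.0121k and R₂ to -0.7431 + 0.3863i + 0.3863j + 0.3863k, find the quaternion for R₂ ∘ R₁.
0.7697 - 0.0279i - 0.6293j - 0.1038k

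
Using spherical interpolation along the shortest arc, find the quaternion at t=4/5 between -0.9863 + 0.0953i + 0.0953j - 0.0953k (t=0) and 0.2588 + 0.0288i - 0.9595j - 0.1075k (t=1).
-0.4836 - 0.0008i + 0.8725j + 0.0704k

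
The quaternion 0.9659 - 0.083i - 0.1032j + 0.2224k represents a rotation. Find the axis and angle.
axis = (-0.3207, -0.3987, 0.8592), θ = π/6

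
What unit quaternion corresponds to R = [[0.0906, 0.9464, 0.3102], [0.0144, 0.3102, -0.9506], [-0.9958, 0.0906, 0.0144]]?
0.5948 + 0.4376i + 0.5489j - 0.3917k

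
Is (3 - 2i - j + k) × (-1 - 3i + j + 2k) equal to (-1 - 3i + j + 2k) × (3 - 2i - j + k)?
No: pq = -10 - 10i + 5j ≠ -10 - 4i + 3j + 10k = qp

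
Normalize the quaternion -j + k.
-0.7071j + 0.7071k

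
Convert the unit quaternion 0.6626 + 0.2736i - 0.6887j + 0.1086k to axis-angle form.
axis = (0.3653, -0.9195, 0.145), θ = 97°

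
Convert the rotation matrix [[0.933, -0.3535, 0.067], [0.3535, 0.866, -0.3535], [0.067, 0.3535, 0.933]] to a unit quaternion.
0.9659 + 0.183i + 0.183k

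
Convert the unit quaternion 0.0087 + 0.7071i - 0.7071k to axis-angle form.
axis = (√2/2, 0, -√2/2), θ = 179°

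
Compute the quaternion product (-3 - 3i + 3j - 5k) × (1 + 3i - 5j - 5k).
-4 - 52i - 12j + 16k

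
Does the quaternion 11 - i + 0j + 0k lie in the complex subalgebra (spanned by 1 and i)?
Yes. The quaternion 11 - i has j- and k-coefficients y = z = 0, so it lies in the complex subalgebra spanned by 1 and i.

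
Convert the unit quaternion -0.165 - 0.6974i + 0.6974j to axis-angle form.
axis = (-√2/2, √2/2, 0), θ = 199°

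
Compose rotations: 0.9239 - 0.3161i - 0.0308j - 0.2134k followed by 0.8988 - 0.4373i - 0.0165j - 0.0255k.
0.6862 - 0.6854i - 0.1282j - 0.2071k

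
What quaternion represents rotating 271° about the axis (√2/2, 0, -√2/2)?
-0.7133 + 0.4956i - 0.4956k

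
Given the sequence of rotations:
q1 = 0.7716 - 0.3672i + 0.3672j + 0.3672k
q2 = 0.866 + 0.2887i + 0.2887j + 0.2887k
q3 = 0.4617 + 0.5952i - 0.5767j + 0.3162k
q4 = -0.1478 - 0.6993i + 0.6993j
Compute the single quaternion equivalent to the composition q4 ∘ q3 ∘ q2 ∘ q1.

q2 · q1 = 0.5622 - 0.0952i + 0.3287j + 0.7528k
q3 · q2 · q1 = 0.2678 - 0.2474i - 0.6506j + 0.6661k
q4 · q3 · q2 · q1 = 0.2424 + 0.3151i + 0.7492j + 0.5295k
0.2424 + 0.3151i + 0.7492j + 0.5295k


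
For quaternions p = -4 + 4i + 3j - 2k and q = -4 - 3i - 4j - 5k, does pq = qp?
No: pq = 30 - 27i + 30j + 21k ≠ 30 + 19i - 22j + 35k = qp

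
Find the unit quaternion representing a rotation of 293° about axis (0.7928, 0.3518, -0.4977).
-0.8339 + 0.4376i + 0.1942j - 0.2747k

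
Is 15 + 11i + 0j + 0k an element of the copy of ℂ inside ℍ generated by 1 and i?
Yes. The quaternion 15 + 11i has j- and k-coefficients y = z = 0, so it lies in the complex subalgebra spanned by 1 and i.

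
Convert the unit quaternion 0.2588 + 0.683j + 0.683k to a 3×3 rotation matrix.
[[-0.866, -0.3535, 0.3535], [0.3535, 0.067, 0.933], [-0.3535, 0.933, 0.067]]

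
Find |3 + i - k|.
√11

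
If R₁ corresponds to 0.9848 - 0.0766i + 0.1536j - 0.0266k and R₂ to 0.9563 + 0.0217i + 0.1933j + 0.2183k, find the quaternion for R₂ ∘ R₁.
0.9195 - 0.0906i + 0.3211j + 0.2077k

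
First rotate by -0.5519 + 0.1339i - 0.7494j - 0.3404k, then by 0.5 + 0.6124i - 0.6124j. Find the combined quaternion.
-0.8169 - 0.0626i + 0.1717j - 0.5471k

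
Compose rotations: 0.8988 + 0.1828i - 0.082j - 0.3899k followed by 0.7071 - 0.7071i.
0.7648 - 0.5063i - 0.3337j - 0.2177k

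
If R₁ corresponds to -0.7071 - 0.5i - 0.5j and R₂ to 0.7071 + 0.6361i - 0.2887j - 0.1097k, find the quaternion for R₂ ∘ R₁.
-0.3263 - 0.8582i - 0.0946j - 0.3848k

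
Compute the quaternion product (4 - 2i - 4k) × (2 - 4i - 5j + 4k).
16 - 40i + 4j + 18k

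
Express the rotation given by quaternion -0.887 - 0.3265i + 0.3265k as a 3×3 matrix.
[[0.7868, 0.5792, -0.2132], [-0.5792, 0.5736, -0.5792], [-0.2132, 0.5792, 0.7868]]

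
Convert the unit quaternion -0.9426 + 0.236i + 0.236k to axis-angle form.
axis = (√2/2, 0, √2/2), θ = 321°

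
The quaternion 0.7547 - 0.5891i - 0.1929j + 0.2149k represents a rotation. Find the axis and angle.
axis = (-0.8979, -0.294, 0.3276), θ = 82°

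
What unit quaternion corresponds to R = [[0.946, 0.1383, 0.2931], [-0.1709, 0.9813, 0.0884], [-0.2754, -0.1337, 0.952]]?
0.9848 - 0.0564i + 0.1443j - 0.0785k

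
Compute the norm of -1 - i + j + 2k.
√7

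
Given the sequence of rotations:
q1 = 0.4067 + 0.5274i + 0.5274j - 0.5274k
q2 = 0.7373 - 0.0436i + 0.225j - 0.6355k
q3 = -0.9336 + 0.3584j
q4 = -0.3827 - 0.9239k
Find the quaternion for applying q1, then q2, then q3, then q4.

q2 · q1 = -0.131 + 0.5876i + 0.1222j - 0.789k
q3 · q2 · q1 = 0.0785 - 0.8314i - 0.161j + 0.526k
q4 · q3 · q2 · q1 = 0.4559 + 0.1694i + 0.8297j - 0.2738k
0.4559 + 0.1694i + 0.8297j - 0.2738k


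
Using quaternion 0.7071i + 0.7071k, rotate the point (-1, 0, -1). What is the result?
(-1, 0, -1)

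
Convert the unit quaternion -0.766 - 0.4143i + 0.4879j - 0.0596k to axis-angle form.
axis = (-0.6445, 0.759, -0.0927), θ = 280°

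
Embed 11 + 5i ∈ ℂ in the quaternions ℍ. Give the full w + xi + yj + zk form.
11 + 5i + 0j + 0k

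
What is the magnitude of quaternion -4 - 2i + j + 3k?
√30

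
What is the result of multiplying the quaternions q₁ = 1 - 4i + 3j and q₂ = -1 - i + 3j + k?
-14 + 6i + 4j - 8k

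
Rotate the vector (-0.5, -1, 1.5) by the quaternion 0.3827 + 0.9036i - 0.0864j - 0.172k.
(-1.004, -0.157, -1.571)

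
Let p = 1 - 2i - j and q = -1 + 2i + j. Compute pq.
4 + 4i + 2j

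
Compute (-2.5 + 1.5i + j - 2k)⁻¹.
-0.1852 - 0.1111i - 0.0741j + 0.1481k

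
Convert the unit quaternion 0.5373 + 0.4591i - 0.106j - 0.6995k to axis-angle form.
axis = (0.5443, -0.1257, -0.8294), θ = 115°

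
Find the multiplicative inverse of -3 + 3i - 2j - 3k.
-0.0968 - 0.0968i + 0.0645j + 0.0968k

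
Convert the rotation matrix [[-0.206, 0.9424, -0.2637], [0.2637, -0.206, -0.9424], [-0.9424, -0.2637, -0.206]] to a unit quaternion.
-0.309 - 0.5491i - 0.5491j + 0.5491k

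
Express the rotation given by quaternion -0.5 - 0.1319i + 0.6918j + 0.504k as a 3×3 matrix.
[[-0.4652, 0.3215, -0.8248], [-0.6865, 0.4572, 0.5654], [0.5588, 0.8292, 0.008]]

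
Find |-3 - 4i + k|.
√26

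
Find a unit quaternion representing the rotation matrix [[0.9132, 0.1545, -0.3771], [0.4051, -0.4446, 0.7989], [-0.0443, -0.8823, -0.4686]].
-0.5 + 0.8406i + 0.1664j - 0.1253k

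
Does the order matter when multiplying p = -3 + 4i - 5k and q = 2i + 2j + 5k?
Yes: pq = 17 + 4i - 36j - 7k ≠ 17 - 16i + 24j - 23k = qp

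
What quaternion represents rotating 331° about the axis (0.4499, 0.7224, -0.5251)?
-0.9681 + 0.1126i + 0.1809j - 0.1315k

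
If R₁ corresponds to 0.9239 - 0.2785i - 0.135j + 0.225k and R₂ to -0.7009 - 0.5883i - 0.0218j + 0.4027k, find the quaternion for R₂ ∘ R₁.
-0.905 - 0.2989i + 0.0947j + 0.2877k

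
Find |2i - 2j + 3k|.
√17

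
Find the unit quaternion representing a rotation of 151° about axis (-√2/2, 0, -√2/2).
0.2504 - 0.6846i - 0.6846k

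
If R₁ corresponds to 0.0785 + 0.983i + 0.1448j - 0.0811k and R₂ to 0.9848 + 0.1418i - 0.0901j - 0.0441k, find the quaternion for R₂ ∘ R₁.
-0.0526 + 0.9929i + 0.1037j + 0.0258k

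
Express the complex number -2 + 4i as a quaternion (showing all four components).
-2 + 4i + 0j + 0k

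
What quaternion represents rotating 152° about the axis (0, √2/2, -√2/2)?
0.2419 + 0.6861j - 0.6861k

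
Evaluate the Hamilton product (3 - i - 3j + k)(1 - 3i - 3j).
-9 - 7i - 15j - 5k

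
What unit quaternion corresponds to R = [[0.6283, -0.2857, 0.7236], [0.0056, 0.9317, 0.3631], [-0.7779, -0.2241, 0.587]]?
0.887 - 0.1655i + 0.4232j + 0.0821k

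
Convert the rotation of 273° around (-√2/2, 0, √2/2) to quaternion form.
-0.7254 - 0.4867i + 0.4867k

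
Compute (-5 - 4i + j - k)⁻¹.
-0.1163 + 0.093i - 0.0233j + 0.0233k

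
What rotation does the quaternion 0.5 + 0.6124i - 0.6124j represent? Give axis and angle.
axis = (√2/2, -√2/2, 0), θ = 2π/3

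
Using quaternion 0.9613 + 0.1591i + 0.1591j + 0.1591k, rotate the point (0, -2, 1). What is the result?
(0.867, -2.053, 0.186)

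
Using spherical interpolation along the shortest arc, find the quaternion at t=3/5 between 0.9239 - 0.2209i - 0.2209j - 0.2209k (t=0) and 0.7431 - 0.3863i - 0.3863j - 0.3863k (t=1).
0.8271 - 0.3245i - 0.3245j - 0.3245k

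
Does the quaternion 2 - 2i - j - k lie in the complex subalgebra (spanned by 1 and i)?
No. The quaternion 2 - 2i - j - k has j-coefficient y = -1 and k-coefficient z = -1, not both zero, so it does not lie in the complex subalgebra spanned by 1 and i.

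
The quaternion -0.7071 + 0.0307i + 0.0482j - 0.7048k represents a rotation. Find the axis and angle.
axis = (0.0434, 0.0682, -0.9967), θ = 3π/2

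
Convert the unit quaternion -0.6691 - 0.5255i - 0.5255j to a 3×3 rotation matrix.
[[0.4477, 0.5523, 0.7032], [0.5523, 0.4477, -0.7032], [-0.7032, 0.7032, -0.1046]]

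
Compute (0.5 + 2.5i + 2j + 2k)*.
0.5 - 2.5i - 2j - 2k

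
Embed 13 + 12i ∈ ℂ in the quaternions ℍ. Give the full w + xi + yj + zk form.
13 + 12i + 0j + 0k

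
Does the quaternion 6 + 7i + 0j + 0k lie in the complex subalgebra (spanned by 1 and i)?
Yes. The quaternion 6 + 7i has j- and k-coefficients y = z = 0, so it lies in the complex subalgebra spanned by 1 and i.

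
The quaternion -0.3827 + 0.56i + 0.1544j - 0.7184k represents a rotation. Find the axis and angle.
axis = (0.6061, 0.1671, -0.7776), θ = 5π/4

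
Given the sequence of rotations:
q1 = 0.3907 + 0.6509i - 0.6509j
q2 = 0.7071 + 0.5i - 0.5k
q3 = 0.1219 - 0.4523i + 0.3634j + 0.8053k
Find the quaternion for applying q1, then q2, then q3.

q2 · q1 = -0.0492 + 0.3302i - 0.7857j - 0.5208k
q3 · q2 · q1 = 0.8483 + 0.506i - 0.0833j + 0.1323k
0.8483 + 0.506i - 0.0833j + 0.1323k


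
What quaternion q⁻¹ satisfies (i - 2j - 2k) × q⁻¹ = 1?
-0.1111i + 0.2222j + 0.2222k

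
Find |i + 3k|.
√10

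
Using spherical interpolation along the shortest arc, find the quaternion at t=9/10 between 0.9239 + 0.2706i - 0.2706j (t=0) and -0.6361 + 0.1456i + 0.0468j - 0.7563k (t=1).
0.6998 - 0.1035i - 0.0753j + 0.7028k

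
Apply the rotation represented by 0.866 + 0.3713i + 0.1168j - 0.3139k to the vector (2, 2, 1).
(2.781, -0.576, 0.966)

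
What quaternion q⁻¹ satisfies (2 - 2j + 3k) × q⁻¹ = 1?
0.1176 + 0.1176j - 0.1765k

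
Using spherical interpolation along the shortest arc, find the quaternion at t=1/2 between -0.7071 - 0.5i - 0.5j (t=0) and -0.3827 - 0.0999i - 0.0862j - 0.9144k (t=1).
-0.6599 - 0.3633i - 0.355j - 0.5537k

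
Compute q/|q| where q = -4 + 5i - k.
-0.6172 + 0.7715i - 0.1543k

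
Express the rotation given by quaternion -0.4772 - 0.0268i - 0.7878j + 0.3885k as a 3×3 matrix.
[[-0.5431, 0.413, 0.7311], [-0.3286, 0.6967, -0.6377], [-0.7727, -0.5865, -0.2427]]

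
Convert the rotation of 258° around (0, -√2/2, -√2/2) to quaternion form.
-0.6293 - 0.5495j - 0.5495k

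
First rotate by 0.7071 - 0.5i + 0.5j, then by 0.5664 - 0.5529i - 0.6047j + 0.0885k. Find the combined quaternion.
0.4264 - 0.7184i - 0.1886j - 0.5162k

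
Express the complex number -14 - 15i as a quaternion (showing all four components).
-14 - 15i + 0j + 0k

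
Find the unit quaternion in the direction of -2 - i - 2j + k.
-0.6325 - 0.3162i - 0.6325j + 0.3162k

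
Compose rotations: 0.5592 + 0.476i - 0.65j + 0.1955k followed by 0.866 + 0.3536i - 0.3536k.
0.3851 + 0.3801i - 0.8003j - 0.2583k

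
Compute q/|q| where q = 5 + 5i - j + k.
0.6934 + 0.6934i - 0.1387j + 0.1387k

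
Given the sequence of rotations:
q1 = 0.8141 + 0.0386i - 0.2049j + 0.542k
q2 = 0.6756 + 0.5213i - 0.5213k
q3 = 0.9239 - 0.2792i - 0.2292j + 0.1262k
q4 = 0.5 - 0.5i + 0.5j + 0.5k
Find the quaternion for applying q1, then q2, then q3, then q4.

q2 · q1 = 0.8124 + 0.3437i - 0.4411j - 0.165k
q3 · q2 · q1 = 0.7663 + 0.1842i - 0.5964j + 0.152k
q4 · q3 · q2 · q1 = 0.6975 + 0.0832i + 0.253j + 0.6653k
0.6975 + 0.0832i + 0.253j + 0.6653k


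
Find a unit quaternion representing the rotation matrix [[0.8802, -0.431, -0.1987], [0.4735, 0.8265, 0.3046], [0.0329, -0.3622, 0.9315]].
0.9537 - 0.1748i - 0.0607j + 0.2371k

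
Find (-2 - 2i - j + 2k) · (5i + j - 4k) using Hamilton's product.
19 - 8i + 11k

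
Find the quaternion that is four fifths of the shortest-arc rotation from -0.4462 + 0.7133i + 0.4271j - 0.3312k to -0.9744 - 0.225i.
-0.9896 - 0.0114i + 0.1136j - 0.0881k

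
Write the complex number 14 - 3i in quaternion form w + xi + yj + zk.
14 - 3i + 0j + 0k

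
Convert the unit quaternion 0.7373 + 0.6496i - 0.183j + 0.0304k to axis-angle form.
axis = (0.9616, -0.2709, 0.045), θ = 85°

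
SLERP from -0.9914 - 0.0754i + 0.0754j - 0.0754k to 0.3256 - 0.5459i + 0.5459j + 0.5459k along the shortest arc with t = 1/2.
-0.8226 + 0.2939i - 0.2939j - 0.3881k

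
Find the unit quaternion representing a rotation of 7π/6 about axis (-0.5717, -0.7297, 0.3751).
-0.2588 - 0.5522i - 0.7048j + 0.3623k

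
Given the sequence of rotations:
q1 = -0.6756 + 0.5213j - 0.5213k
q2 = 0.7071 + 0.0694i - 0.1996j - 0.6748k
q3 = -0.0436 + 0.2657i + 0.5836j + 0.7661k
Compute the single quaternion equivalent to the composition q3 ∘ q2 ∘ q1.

q2 · q1 = -0.7254 + 0.4089i + 0.5396j + 0.1235k
q3 · q2 · q1 = -0.4865 - 0.5519i - 0.1664j - 0.6564k
-0.4865 - 0.5519i - 0.1664j - 0.6564k


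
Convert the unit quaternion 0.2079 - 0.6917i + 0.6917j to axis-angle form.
axis = (-√2/2, √2/2, 0), θ = 156°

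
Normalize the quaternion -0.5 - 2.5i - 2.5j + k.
-0.1348 - 0.6742i - 0.6742j + 0.2697k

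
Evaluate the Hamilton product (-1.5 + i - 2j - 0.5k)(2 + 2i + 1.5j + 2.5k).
-0.75 - 5.25i - 9.75j + 0.75k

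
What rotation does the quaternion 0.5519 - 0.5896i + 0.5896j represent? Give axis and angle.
axis = (-√2/2, √2/2, 0), θ = 113°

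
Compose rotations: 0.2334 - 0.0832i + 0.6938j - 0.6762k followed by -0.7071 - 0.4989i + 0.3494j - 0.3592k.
-0.6919 - 0.0447i - 0.7165j + 0.0772k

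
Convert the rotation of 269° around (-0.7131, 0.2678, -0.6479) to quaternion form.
-0.7009 - 0.5086i + 0.191j - 0.4621k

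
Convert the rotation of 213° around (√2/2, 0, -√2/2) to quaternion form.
-0.284 + 0.678i - 0.678k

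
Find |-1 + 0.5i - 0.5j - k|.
1.581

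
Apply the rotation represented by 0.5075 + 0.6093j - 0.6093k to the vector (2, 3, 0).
(0.885, -0.464, -3.464)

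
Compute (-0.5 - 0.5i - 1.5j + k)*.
-0.5 + 0.5i + 1.5j - k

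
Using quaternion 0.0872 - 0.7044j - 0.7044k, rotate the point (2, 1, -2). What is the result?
(-1.601, -2.223, 1.223)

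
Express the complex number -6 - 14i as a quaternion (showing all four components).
-6 - 14i + 0j + 0k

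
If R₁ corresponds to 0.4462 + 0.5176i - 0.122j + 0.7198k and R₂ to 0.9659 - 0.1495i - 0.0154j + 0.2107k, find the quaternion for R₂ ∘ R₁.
0.3548 + 0.4479i + 0.092j + 0.8155k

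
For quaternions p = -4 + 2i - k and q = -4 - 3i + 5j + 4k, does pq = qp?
No: pq = 26 + 9i - 25j - 2k ≠ 26 - i - 15j - 22k = qp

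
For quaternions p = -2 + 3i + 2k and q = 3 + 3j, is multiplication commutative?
No: pq = -6 + 3i - 6j + 15k ≠ -6 + 15i - 6j - 3k = qp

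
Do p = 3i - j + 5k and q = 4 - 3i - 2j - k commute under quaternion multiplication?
No: pq = 12 + 23i - 16j + 11k ≠ 12 + i + 8j + 29k = qp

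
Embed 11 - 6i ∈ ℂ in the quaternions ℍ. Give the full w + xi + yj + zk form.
11 - 6i + 0j + 0k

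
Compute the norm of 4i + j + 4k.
√33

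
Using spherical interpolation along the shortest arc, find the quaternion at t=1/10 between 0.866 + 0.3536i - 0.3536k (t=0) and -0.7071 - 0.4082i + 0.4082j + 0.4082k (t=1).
0.8576 + 0.3625i - 0.0422j - 0.3625k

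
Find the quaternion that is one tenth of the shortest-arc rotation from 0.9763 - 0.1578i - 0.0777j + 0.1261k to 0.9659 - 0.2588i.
0.9767 - 0.1682i - 0.07j + 0.1136k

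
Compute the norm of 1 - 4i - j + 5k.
√43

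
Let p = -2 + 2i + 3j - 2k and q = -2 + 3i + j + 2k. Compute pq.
-1 - 2i - 18j - 7k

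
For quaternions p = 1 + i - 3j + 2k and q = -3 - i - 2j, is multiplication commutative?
No: pq = -8 + 5j - 11k ≠ -8 - 8i + 9j - k = qp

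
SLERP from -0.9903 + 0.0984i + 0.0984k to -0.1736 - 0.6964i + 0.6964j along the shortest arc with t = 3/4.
-0.5126 - 0.5886i + 0.6241j + 0.0355k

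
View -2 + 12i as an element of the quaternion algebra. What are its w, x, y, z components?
-2 + 12i + 0j + 0k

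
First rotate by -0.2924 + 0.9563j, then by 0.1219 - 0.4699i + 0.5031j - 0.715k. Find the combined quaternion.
-0.5168 + 0.8212i - 0.0305j - 0.2403k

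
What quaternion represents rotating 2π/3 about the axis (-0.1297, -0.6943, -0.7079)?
0.5 - 0.1123i - 0.6013j - 0.6131k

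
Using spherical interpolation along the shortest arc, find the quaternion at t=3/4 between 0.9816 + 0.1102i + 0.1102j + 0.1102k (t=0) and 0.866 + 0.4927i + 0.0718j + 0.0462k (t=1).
0.9095 + 0.4024i + 0.0828j + 0.0634k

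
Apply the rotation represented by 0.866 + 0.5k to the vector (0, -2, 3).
(1.732, -1, 3)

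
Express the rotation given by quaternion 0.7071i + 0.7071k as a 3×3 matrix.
[[0, 0, 1], [0, -1, 0], [1, 0, 0]]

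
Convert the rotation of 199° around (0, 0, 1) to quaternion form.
-0.165 + 0.9863k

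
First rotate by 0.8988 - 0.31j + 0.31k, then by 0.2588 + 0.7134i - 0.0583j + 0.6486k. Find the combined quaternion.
0.0135 + 0.8242i - 0.3538j + 0.442k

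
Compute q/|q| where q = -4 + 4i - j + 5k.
-0.5252 + 0.5252i - 0.1313j + 0.6565k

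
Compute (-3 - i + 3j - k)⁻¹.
-0.15 + 0.05i - 0.15j + 0.05k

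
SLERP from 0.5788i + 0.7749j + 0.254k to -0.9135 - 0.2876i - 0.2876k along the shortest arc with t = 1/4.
0.3069 + 0.5972i + 0.6702j + 0.3163k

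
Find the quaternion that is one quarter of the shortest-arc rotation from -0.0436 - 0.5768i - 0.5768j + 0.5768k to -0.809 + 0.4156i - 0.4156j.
-0.343 - 0.3714i - 0.6829j + 0.5272k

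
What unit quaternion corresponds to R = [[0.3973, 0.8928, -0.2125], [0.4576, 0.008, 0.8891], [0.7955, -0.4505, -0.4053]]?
-0.5 + 0.6698i + 0.504j + 0.2176k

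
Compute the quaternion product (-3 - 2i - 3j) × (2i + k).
4 - 9i + 2j + 3k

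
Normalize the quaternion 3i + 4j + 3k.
0.5145i + 0.686j + 0.5145k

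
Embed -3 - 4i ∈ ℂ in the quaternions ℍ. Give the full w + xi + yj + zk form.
-3 - 4i + 0j + 0k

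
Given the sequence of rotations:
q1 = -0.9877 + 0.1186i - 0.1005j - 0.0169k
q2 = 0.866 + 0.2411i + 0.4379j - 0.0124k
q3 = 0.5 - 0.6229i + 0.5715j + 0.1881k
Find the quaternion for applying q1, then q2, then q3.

q2 · q1 = -0.8401 - 0.1441i - 0.5169j - 0.0786k
q3 · q2 · q1 = -0.1996 + 0.5036i - 0.8146j + 0.207k
-0.1996 + 0.5036i - 0.8146j + 0.207k


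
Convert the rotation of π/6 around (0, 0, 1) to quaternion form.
0.9659 + 0.2588k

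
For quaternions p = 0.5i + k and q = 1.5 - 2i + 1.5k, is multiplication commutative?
No: pq = -0.5 + 0.75i - 2.75j + 1.5k ≠ -0.5 + 0.75i + 2.75j + 1.5k = qp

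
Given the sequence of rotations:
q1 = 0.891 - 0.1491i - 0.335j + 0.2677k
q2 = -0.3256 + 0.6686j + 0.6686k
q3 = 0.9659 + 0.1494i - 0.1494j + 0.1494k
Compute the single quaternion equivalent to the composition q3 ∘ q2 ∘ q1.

q2 · q1 = -0.2451 + 0.4515i + 0.6051j + 0.6082k
q3 · q2 · q1 = -0.3047 + 0.2182i + 0.5977j + 0.7087k
-0.3047 + 0.2182i + 0.5977j + 0.7087k


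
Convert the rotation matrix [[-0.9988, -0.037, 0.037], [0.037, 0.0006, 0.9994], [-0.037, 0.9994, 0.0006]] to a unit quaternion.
0.0262 + 0.7069j + 0.7069k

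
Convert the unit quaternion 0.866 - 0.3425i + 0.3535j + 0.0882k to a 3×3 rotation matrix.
[[0.7345, -0.3949, 0.5518], [-0.0894, 0.7498, 0.6556], [-0.6727, -0.5309, 0.5155]]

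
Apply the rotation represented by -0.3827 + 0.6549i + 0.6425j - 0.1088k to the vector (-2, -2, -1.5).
(-0.867, -2.629, 1.609)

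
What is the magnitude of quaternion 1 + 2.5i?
2.693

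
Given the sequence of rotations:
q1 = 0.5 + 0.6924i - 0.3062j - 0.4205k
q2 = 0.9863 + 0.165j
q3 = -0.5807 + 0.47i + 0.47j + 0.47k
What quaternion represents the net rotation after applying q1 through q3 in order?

q2 · q1 = 0.5437 + 0.6135i - 0.2195j - 0.529k
q3 · q2 · q1 = -0.2523 - 0.2462i + 0.92j + 0.1712k
-0.2523 - 0.2462i + 0.92j + 0.1712k


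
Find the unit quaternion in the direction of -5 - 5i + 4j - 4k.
-0.5522 - 0.5522i + 0.4417j - 0.4417k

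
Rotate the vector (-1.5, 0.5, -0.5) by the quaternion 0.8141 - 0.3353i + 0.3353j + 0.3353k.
(-1.371, -0.592, 0.72)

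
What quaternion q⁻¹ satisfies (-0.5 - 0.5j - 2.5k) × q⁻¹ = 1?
-0.0741 + 0.0741j + 0.3704k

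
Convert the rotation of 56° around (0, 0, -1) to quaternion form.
0.8829 - 0.4695k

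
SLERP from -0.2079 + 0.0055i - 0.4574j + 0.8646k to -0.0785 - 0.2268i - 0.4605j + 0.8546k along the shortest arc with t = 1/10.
-0.1955 - 0.018i - 0.4592j + 0.8664k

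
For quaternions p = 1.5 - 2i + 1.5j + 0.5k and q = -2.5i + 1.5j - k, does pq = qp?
No: pq = -6.75 - 6i - j - 0.75k ≠ -6.75 - 1.5i + 5.5j - 2.25k = qp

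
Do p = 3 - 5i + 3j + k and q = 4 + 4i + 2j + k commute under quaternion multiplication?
No: pq = 25 - 7i + 27j - 15k ≠ 25 - 9i + 9j + 29k = qp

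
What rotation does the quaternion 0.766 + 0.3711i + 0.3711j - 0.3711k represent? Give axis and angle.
axis = (√3/3, √3/3, -√3/3), θ = 80°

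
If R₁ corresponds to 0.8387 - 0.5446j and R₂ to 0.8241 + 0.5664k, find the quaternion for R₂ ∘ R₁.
0.6912 + 0.3085i - 0.4488j + 0.475k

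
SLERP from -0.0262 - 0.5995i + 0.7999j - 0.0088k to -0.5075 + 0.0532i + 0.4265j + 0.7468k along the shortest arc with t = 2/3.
-0.4069 - 0.2141i + 0.6736j + 0.5786k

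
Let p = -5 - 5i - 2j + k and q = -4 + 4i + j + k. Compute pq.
41 - 3i + 12j - 6k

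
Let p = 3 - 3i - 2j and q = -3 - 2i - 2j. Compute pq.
-19 + 3i + 2k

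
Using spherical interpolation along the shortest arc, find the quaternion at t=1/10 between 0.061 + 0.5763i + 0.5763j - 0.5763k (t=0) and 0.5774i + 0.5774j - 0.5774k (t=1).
0.0549 + 0.5765i + 0.5765j - 0.5765k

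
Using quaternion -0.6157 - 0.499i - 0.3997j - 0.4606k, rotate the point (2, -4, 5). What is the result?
(5.945, 0.39, -3.083)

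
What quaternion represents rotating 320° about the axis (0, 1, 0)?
-0.9397 + 0.342j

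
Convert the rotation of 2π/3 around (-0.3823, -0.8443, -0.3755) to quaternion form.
0.5 - 0.3311i - 0.7312j - 0.3252k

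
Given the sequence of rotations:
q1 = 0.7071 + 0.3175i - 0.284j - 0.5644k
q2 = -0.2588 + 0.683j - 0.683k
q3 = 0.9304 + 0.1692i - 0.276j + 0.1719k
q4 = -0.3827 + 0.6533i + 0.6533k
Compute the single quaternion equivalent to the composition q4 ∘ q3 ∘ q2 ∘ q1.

q2 · q1 = -0.3745 - 0.6616i + 0.3396j - 0.5537k
q3 · q2 · q1 = -0.0476 - 0.5845i + 0.3993j - 0.7047k
q4 · q3 · q2 · q1 = 0.8605 - 0.0683i - 0.0743j + 0.4995k
0.8605 - 0.0683i - 0.0743j + 0.4995k


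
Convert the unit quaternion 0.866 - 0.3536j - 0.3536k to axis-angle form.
axis = (0, -√2/2, -√2/2), θ = π/3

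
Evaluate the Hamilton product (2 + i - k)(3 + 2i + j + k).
5 + 8i - j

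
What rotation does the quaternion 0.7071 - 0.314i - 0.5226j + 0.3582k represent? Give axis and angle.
axis = (-0.4441, -0.7391, 0.5066), θ = π/2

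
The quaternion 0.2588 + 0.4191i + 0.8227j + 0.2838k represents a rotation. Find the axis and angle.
axis = (0.4339, 0.8517, 0.2938), θ = 5π/6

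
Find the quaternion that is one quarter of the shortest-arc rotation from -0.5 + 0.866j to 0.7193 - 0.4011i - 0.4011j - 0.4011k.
-0.5913 + 0.1107i + 0.7911j + 0.1107k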